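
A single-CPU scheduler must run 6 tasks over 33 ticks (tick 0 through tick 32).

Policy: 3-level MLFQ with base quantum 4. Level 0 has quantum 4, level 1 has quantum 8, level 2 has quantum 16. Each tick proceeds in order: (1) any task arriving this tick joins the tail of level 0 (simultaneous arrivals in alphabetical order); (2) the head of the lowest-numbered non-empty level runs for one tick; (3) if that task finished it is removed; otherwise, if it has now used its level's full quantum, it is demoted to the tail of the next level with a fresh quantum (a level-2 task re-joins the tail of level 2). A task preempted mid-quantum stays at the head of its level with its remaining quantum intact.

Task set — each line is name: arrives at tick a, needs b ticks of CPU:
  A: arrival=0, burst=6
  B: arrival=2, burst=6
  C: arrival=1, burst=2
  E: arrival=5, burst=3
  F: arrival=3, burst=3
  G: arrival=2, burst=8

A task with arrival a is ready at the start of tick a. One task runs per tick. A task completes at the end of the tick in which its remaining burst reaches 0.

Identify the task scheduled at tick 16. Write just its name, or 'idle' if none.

running at tick 16 = F

t=0: L0/L1/L2 = A/-/- → run A
t=1: L0/L1/L2 = AC/-/- → run A
t=2: L0/L1/L2 = ACBG/-/- → run A
t=3: L0/L1/L2 = ACBGF/-/- → run A
t=4: L0/L1/L2 = CBGF/A/- → run C
t=5: L0/L1/L2 = CBGFE/A/- → run C
t=6: L0/L1/L2 = BGFE/A/- → run B
t=7: L0/L1/L2 = BGFE/A/- → run B
t=8: L0/L1/L2 = BGFE/A/- → run B
t=9: L0/L1/L2 = BGFE/A/- → run B
t=10: L0/L1/L2 = GFE/AB/- → run G
t=11: L0/L1/L2 = GFE/AB/- → run G
t=12: L0/L1/L2 = GFE/AB/- → run G
t=13: L0/L1/L2 = GFE/AB/- → run G
t=14: L0/L1/L2 = FE/ABG/- → run F
t=15: L0/L1/L2 = FE/ABG/- → run F
t=16: L0/L1/L2 = FE/ABG/- → run F
t=17: L0/L1/L2 = E/ABG/- → run E
t=18: L0/L1/L2 = E/ABG/- → run E
t=19: L0/L1/L2 = E/ABG/- → run E
t=20: L0/L1/L2 = -/ABG/- → run A
t=21: L0/L1/L2 = -/ABG/- → run A
t=22: L0/L1/L2 = -/BG/- → run B
t=23: L0/L1/L2 = -/BG/- → run B
t=24: L0/L1/L2 = -/G/- → run G
t=25: L0/L1/L2 = -/G/- → run G
t=26: L0/L1/L2 = -/G/- → run G
t=27: L0/L1/L2 = -/G/- → run G
t=28: (idle)
t=29: (idle)
t=30: (idle)
t=31: (idle)
t=32: (idle)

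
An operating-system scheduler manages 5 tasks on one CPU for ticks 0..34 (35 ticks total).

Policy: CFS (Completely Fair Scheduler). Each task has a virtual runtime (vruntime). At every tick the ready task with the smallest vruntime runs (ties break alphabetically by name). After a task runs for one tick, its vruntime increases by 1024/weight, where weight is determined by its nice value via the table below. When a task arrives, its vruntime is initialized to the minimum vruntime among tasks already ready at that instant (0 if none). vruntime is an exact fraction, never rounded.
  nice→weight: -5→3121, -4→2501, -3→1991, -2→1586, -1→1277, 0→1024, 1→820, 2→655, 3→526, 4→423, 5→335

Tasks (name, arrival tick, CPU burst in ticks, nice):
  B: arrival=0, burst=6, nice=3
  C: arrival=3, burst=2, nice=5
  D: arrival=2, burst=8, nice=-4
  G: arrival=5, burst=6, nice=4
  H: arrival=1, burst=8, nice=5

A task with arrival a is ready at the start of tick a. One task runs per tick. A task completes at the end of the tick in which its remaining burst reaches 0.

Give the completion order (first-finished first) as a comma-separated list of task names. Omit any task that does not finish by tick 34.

t=0: vr[B=0] → run B
t=1: vr[B=512/263 H=512/263] → run B
t=2: vr[B=1024/263 D=512/263 H=512/263] → run D
t=3: vr[B=1024/263 C=512/263 D=1549824/657763 H=512/263] → run C
t=4: vr[B=1024/263 C=440832/88105 D=1549824/657763 H=512/263] → run H
t=5: vr[B=1024/263 C=440832/88105 D=1549824/657763 G=1549824/657763 H=440832/88105] → run D
t=6: vr[B=1024/263 C=440832/88105 D=1819136/657763 G=1549824/657763 H=440832/88105] → run G
t=7: vr[B=1024/263 C=440832/88105 D=1819136/657763 G=1329124864/278233749 H=440832/88105] → run D
t=8: vr[B=1024/263 C=440832/88105 D=2088448/657763 G=1329124864/278233749 H=440832/88105] → run D
t=9: vr[B=1024/263 C=440832/88105 D=2357760/657763 G=1329124864/278233749 H=440832/88105] → run D
t=10: vr[B=1024/263 C=440832/88105 D=2627072/657763 G=1329124864/278233749 H=440832/88105] → run B
t=11: vr[B=1536/263 C=440832/88105 D=2627072/657763 G=1329124864/278233749 H=440832/88105] → run D
t=12: vr[B=1536/263 C=440832/88105 D=2896384/657763 G=1329124864/278233749 H=440832/88105] → run D
t=13: vr[B=1536/263 C=440832/88105 D=3165696/657763 G=1329124864/278233749 H=440832/88105] → run G
t=14: vr[B=1536/263 C=440832/88105 D=3165696/657763 G=2002674176/278233749 H=440832/88105] → run D
t=15: vr[B=1536/263 C=440832/88105 G=2002674176/278233749 H=440832/88105] → run C
t=16: vr[B=1536/263 G=2002674176/278233749 H=440832/88105] → run H
t=17: vr[B=1536/263 G=2002674176/278233749 H=710144/88105] → run B
t=18: vr[B=2048/263 G=2002674176/278233749 H=710144/88105] → run G
t=19: vr[B=2048/263 G=892074496/92744583 H=710144/88105] → run B
t=20: vr[B=2560/263 G=892074496/92744583 H=710144/88105] → run H
t=21: vr[B=2560/263 G=892074496/92744583 H=979456/88105] → run G
t=22: vr[B=2560/263 G=3349772800/278233749 H=979456/88105] → run B
t=23: vr[G=3349772800/278233749 H=979456/88105] → run H
t=24: vr[G=3349772800/278233749 H=1248768/88105] → run G
t=25: vr[G=4023322112/278233749 H=1248768/88105] → run H
t=26: vr[G=4023322112/278233749 H=303616/17621] → run G
t=27: vr[H=303616/17621] → run H
t=28: vr[H=1787392/88105] → run H
t=29: vr[H=2056704/88105] → run H
t=30: (idle)
t=31: (idle)
t=32: (idle)
t=33: (idle)
t=34: (idle)

completion order = D, C, B, G, H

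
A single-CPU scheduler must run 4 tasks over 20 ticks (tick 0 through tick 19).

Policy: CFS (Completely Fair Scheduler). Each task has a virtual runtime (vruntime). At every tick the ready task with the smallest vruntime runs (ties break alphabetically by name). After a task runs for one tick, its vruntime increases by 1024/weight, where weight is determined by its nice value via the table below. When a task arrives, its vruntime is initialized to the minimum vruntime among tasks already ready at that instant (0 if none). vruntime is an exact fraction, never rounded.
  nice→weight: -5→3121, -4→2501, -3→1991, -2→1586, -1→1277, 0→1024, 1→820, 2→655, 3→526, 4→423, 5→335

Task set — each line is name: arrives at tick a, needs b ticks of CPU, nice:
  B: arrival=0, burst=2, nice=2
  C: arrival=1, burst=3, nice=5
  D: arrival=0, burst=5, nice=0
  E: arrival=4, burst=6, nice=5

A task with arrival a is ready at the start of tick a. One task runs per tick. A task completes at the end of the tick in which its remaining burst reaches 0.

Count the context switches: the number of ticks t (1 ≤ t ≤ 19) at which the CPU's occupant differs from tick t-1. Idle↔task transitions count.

context switches = 11

t=0: vr[B=0 D=0] → run B
t=1: vr[B=1024/655 C=0 D=0] → run C
t=2: vr[B=1024/655 C=1024/335 D=0] → run D
t=3: vr[B=1024/655 C=1024/335 D=1] → run D
t=4: vr[B=1024/655 C=1024/335 D=2 E=1024/655] → run B
t=5: vr[C=1024/335 D=2 E=1024/655] → run E
t=6: vr[C=1024/335 D=2 E=202752/43885] → run D
t=7: vr[C=1024/335 D=3 E=202752/43885] → run D
t=8: vr[C=1024/335 D=4 E=202752/43885] → run C
t=9: vr[C=2048/335 D=4 E=202752/43885] → run D
t=10: vr[C=2048/335 E=202752/43885] → run E
t=11: vr[C=2048/335 E=336896/43885] → run C
t=12: vr[E=336896/43885] → run E
t=13: vr[E=94208/8777] → run E
t=14: vr[E=605184/43885] → run E
t=15: vr[E=739328/43885] → run E
t=16: (idle)
t=17: (idle)
t=18: (idle)
t=19: (idle)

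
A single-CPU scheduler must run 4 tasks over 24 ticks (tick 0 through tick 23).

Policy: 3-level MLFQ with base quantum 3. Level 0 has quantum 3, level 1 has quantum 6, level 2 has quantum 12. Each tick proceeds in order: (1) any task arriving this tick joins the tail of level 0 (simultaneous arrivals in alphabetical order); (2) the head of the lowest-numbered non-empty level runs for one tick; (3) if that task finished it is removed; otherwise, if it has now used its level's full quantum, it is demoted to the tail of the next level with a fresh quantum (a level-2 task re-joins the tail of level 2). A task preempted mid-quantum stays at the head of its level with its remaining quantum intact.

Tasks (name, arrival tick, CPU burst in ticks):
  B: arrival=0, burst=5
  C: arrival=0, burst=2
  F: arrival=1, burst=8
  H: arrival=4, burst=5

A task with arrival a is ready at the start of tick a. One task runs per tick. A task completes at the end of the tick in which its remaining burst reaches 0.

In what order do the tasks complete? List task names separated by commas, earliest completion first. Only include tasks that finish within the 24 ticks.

completion order = C, B, F, H

t=0: L0/L1/L2 = BC/-/- → run B
t=1: L0/L1/L2 = BCF/-/- → run B
t=2: L0/L1/L2 = BCF/-/- → run B
t=3: L0/L1/L2 = CF/B/- → run C
t=4: L0/L1/L2 = CFH/B/- → run C
t=5: L0/L1/L2 = FH/B/- → run F
t=6: L0/L1/L2 = FH/B/- → run F
t=7: L0/L1/L2 = FH/B/- → run F
t=8: L0/L1/L2 = H/BF/- → run H
t=9: L0/L1/L2 = H/BF/- → run H
t=10: L0/L1/L2 = H/BF/- → run H
t=11: L0/L1/L2 = -/BFH/- → run B
t=12: L0/L1/L2 = -/BFH/- → run B
t=13: L0/L1/L2 = -/FH/- → run F
t=14: L0/L1/L2 = -/FH/- → run F
t=15: L0/L1/L2 = -/FH/- → run F
t=16: L0/L1/L2 = -/FH/- → run F
t=17: L0/L1/L2 = -/FH/- → run F
t=18: L0/L1/L2 = -/H/- → run H
t=19: L0/L1/L2 = -/H/- → run H
t=20: (idle)
t=21: (idle)
t=22: (idle)
t=23: (idle)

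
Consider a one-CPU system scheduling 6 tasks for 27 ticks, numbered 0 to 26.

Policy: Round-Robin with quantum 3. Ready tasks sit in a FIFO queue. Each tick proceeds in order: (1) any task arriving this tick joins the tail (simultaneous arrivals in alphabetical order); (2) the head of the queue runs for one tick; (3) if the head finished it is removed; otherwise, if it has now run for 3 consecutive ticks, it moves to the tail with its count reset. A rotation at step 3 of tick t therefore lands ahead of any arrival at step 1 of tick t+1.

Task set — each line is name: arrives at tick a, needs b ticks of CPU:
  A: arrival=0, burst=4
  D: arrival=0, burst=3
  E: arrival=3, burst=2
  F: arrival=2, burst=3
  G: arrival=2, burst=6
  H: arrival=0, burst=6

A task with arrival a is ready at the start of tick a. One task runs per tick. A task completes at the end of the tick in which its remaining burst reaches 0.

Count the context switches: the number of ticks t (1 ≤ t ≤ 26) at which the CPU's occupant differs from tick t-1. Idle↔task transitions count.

context switches = 9

t=0: queue=[A,D,H] q_used=0 → run A
t=1: queue=[A,D,H] q_used=1 → run A
t=2: queue=[A,D,H,F,G] q_used=2 → run A
t=3: queue=[D,H,F,G,A,E] q_used=0 → run D
t=4: queue=[D,H,F,G,A,E] q_used=1 → run D
t=5: queue=[D,H,F,G,A,E] q_used=2 → run D
t=6: queue=[H,F,G,A,E] q_used=0 → run H
t=7: queue=[H,F,G,A,E] q_used=1 → run H
t=8: queue=[H,F,G,A,E] q_used=2 → run H
t=9: queue=[F,G,A,E,H] q_used=0 → run F
t=10: queue=[F,G,A,E,H] q_used=1 → run F
t=11: queue=[F,G,A,E,H] q_used=2 → run F
t=12: queue=[G,A,E,H] q_used=0 → run G
t=13: queue=[G,A,E,H] q_used=1 → run G
t=14: queue=[G,A,E,H] q_used=2 → run G
t=15: queue=[A,E,H,G] q_used=0 → run A
t=16: queue=[E,H,G] q_used=0 → run E
t=17: queue=[E,H,G] q_used=1 → run E
t=18: queue=[H,G] q_used=0 → run H
t=19: queue=[H,G] q_used=1 → run H
t=20: queue=[H,G] q_used=2 → run H
t=21: queue=[G] q_used=0 → run G
t=22: queue=[G] q_used=1 → run G
t=23: queue=[G] q_used=2 → run G
t=24: (idle)
t=25: (idle)
t=26: (idle)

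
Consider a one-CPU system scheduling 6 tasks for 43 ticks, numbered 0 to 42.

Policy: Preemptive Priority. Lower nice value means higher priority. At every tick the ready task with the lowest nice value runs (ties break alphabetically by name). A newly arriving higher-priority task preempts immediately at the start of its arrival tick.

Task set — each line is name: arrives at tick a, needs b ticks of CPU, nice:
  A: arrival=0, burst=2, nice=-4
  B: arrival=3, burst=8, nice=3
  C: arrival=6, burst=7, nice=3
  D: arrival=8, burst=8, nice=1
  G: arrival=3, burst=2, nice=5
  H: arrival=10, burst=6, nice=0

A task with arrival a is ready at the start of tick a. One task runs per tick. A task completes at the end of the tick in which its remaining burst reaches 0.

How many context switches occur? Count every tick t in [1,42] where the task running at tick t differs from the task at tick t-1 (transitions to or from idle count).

context switches = 9

t=0: ready={A} → run A
t=1: ready={A} → run A
t=2: (idle)
t=3: ready={B,G} → run B
t=4: ready={B,G} → run B
t=5: ready={B,G} → run B
t=6: ready={B,C,G} → run B
t=7: ready={B,C,G} → run B
t=8: ready={B,C,D,G} → run D
t=9: ready={B,C,D,G} → run D
t=10: ready={B,C,D,G,H} → run H
t=11: ready={B,C,D,G,H} → run H
t=12: ready={B,C,D,G,H} → run H
t=13: ready={B,C,D,G,H} → run H
t=14: ready={B,C,D,G,H} → run H
t=15: ready={B,C,D,G,H} → run H
t=16: ready={B,C,D,G} → run D
t=17: ready={B,C,D,G} → run D
t=18: ready={B,C,D,G} → run D
t=19: ready={B,C,D,G} → run D
t=20: ready={B,C,D,G} → run D
t=21: ready={B,C,D,G} → run D
t=22: ready={B,C,G} → run B
t=23: ready={B,C,G} → run B
t=24: ready={B,C,G} → run B
t=25: ready={C,G} → run C
t=26: ready={C,G} → run C
t=27: ready={C,G} → run C
t=28: ready={C,G} → run C
t=29: ready={C,G} → run C
t=30: ready={C,G} → run C
t=31: ready={C,G} → run C
t=32: ready={G} → run G
t=33: ready={G} → run G
t=34: (idle)
t=35: (idle)
t=36: (idle)
t=37: (idle)
t=38: (idle)
t=39: (idle)
t=40: (idle)
t=41: (idle)
t=42: (idle)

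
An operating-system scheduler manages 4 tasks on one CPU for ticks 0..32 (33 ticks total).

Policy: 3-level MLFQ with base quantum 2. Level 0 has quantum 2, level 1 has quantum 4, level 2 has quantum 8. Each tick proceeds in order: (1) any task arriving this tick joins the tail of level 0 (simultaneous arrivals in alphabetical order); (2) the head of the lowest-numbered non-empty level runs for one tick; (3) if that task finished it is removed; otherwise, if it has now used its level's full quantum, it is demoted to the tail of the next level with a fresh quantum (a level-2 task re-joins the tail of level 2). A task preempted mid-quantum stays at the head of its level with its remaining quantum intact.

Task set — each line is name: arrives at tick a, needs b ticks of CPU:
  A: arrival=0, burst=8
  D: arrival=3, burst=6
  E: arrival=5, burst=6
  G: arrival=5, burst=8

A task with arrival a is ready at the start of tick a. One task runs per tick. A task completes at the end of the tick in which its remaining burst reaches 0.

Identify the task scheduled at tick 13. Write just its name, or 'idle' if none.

t=0: L0/L1/L2 = A/-/- → run A
t=1: L0/L1/L2 = A/-/- → run A
t=2: L0/L1/L2 = -/A/- → run A
t=3: L0/L1/L2 = D/A/- → run D
t=4: L0/L1/L2 = D/A/- → run D
t=5: L0/L1/L2 = EG/AD/- → run E
t=6: L0/L1/L2 = EG/AD/- → run E
t=7: L0/L1/L2 = G/ADE/- → run G
t=8: L0/L1/L2 = G/ADE/- → run G
t=9: L0/L1/L2 = -/ADEG/- → run A
t=10: L0/L1/L2 = -/ADEG/- → run A
t=11: L0/L1/L2 = -/ADEG/- → run A
t=12: L0/L1/L2 = -/DEG/A → run D
t=13: L0/L1/L2 = -/DEG/A → run D
t=14: L0/L1/L2 = -/DEG/A → run D
t=15: L0/L1/L2 = -/DEG/A → run D
t=16: L0/L1/L2 = -/EG/A → run E
t=17: L0/L1/L2 = -/EG/A → run E
t=18: L0/L1/L2 = -/EG/A → run E
t=19: L0/L1/L2 = -/EG/A → run E
t=20: L0/L1/L2 = -/G/A → run G
t=21: L0/L1/L2 = -/G/A → run G
t=22: L0/L1/L2 = -/G/A → run G
t=23: L0/L1/L2 = -/G/A → run G
t=24: L0/L1/L2 = -/-/AG → run A
t=25: L0/L1/L2 = -/-/AG → run A
t=26: L0/L1/L2 = -/-/G → run G
t=27: L0/L1/L2 = -/-/G → run G
t=28: (idle)
t=29: (idle)
t=30: (idle)
t=31: (idle)
t=32: (idle)

running at tick 13 = D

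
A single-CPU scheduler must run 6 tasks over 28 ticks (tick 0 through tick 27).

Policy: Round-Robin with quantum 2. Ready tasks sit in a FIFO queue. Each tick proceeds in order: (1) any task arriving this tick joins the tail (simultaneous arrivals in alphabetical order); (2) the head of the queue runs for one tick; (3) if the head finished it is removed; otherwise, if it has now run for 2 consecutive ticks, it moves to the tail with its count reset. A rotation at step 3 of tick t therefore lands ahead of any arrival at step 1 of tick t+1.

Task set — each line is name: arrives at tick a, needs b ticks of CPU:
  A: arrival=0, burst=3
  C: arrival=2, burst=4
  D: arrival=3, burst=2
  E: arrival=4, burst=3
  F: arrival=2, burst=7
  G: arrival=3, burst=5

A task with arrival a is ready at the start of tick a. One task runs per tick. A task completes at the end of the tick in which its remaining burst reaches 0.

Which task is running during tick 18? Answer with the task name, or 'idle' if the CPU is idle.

t=0: queue=[A] q_used=0 → run A
t=1: queue=[A] q_used=1 → run A
t=2: queue=[A,C,F] q_used=0 → run A
t=3: queue=[C,F,D,G] q_used=0 → run C
t=4: queue=[C,F,D,G,E] q_used=1 → run C
t=5: queue=[F,D,G,E,C] q_used=0 → run F
t=6: queue=[F,D,G,E,C] q_used=1 → run F
t=7: queue=[D,G,E,C,F] q_used=0 → run D
t=8: queue=[D,G,E,C,F] q_used=1 → run D
t=9: queue=[G,E,C,F] q_used=0 → run G
t=10: queue=[G,E,C,F] q_used=1 → run G
t=11: queue=[E,C,F,G] q_used=0 → run E
t=12: queue=[E,C,F,G] q_used=1 → run E
t=13: queue=[C,F,G,E] q_used=0 → run C
t=14: queue=[C,F,G,E] q_used=1 → run C
t=15: queue=[F,G,E] q_used=0 → run F
t=16: queue=[F,G,E] q_used=1 → run F
t=17: queue=[G,E,F] q_used=0 → run G
t=18: queue=[G,E,F] q_used=1 → run G
t=19: queue=[E,F,G] q_used=0 → run E
t=20: queue=[F,G] q_used=0 → run F
t=21: queue=[F,G] q_used=1 → run F
t=22: queue=[G,F] q_used=0 → run G
t=23: queue=[F] q_used=0 → run F
t=24: (idle)
t=25: (idle)
t=26: (idle)
t=27: (idle)

running at tick 18 = G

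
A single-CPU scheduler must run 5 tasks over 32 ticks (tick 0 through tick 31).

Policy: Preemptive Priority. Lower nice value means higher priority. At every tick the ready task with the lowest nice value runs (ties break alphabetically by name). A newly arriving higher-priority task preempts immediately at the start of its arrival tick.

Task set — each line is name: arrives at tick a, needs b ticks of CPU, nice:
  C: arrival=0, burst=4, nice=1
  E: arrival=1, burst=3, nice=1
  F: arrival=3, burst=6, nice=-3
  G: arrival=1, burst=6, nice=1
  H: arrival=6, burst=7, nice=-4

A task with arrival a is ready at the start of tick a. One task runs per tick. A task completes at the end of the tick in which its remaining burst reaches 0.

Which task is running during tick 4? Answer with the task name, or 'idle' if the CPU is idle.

running at tick 4 = F

t=0: ready={C} → run C
t=1: ready={C,E,G} → run C
t=2: ready={C,E,G} → run C
t=3: ready={C,E,F,G} → run F
t=4: ready={C,E,F,G} → run F
t=5: ready={C,E,F,G} → run F
t=6: ready={C,E,F,G,H} → run H
t=7: ready={C,E,F,G,H} → run H
t=8: ready={C,E,F,G,H} → run H
t=9: ready={C,E,F,G,H} → run H
t=10: ready={C,E,F,G,H} → run H
t=11: ready={C,E,F,G,H} → run H
t=12: ready={C,E,F,G,H} → run H
t=13: ready={C,E,F,G} → run F
t=14: ready={C,E,F,G} → run F
t=15: ready={C,E,F,G} → run F
t=16: ready={C,E,G} → run C
t=17: ready={E,G} → run E
t=18: ready={E,G} → run E
t=19: ready={E,G} → run E
t=20: ready={G} → run G
t=21: ready={G} → run G
t=22: ready={G} → run G
t=23: ready={G} → run G
t=24: ready={G} → run G
t=25: ready={G} → run G
t=26: (idle)
t=27: (idle)
t=28: (idle)
t=29: (idle)
t=30: (idle)
t=31: (idle)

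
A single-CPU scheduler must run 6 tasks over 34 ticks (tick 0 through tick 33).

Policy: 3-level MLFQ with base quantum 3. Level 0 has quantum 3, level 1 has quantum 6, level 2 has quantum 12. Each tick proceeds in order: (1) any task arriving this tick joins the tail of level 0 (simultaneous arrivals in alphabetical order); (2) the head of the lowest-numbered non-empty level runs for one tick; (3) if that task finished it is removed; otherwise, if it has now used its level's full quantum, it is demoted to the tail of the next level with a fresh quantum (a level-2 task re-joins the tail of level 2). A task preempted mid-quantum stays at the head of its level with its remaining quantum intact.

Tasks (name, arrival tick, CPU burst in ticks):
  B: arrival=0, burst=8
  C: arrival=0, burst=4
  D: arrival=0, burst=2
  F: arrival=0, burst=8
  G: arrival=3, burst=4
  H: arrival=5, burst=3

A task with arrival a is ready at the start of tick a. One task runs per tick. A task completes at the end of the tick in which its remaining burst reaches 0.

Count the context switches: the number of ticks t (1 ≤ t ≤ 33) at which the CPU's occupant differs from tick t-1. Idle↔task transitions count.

t=0: L0/L1/L2 = BCDF/-/- → run B
t=1: L0/L1/L2 = BCDF/-/- → run B
t=2: L0/L1/L2 = BCDF/-/- → run B
t=3: L0/L1/L2 = CDFG/B/- → run C
t=4: L0/L1/L2 = CDFG/B/- → run C
t=5: L0/L1/L2 = CDFGH/B/- → run C
t=6: L0/L1/L2 = DFGH/BC/- → run D
t=7: L0/L1/L2 = DFGH/BC/- → run D
t=8: L0/L1/L2 = FGH/BC/- → run F
t=9: L0/L1/L2 = FGH/BC/- → run F
t=10: L0/L1/L2 = FGH/BC/- → run F
t=11: L0/L1/L2 = GH/BCF/- → run G
t=12: L0/L1/L2 = GH/BCF/- → run G
t=13: L0/L1/L2 = GH/BCF/- → run G
t=14: L0/L1/L2 = H/BCFG/- → run H
t=15: L0/L1/L2 = H/BCFG/- → run H
t=16: L0/L1/L2 = H/BCFG/- → run H
t=17: L0/L1/L2 = -/BCFG/- → run B
t=18: L0/L1/L2 = -/BCFG/- → run B
t=19: L0/L1/L2 = -/BCFG/- → run B
t=20: L0/L1/L2 = -/BCFG/- → run B
t=21: L0/L1/L2 = -/BCFG/- → run B
t=22: L0/L1/L2 = -/CFG/- → run C
t=23: L0/L1/L2 = -/FG/- → run F
t=24: L0/L1/L2 = -/FG/- → run F
t=25: L0/L1/L2 = -/FG/- → run F
t=26: L0/L1/L2 = -/FG/- → run F
t=27: L0/L1/L2 = -/FG/- → run F
t=28: L0/L1/L2 = -/G/- → run G
t=29: (idle)
t=30: (idle)
t=31: (idle)
t=32: (idle)
t=33: (idle)

context switches = 10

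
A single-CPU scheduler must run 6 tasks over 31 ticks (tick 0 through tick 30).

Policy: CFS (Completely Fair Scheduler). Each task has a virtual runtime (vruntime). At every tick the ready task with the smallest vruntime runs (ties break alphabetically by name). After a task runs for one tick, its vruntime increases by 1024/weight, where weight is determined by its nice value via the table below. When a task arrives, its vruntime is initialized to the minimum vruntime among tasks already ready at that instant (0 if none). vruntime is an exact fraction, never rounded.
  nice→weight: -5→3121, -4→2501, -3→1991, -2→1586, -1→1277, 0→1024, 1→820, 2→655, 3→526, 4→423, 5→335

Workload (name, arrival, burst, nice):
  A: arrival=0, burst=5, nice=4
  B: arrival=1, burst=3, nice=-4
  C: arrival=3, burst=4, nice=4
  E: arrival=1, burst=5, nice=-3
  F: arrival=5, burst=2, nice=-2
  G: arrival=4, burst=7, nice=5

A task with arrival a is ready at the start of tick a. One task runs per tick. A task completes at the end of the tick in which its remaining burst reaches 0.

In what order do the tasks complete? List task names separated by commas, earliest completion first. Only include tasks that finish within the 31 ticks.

completion order = F, B, E, A, C, G

t=0: vr[A=0] → run A
t=1: vr[A=1024/423 B=1024/423 E=1024/423] → run A
t=2: vr[A=2048/423 B=1024/423 E=1024/423] → run B
t=3: vr[A=2048/423 B=2994176/1057923 C=1024/423 E=1024/423] → run C
t=4: vr[A=2048/423 B=2994176/1057923 C=2048/423 E=1024/423 G=1024/423] → run E
t=5: vr[A=2048/423 B=2994176/1057923 C=2048/423 E=2471936/842193 F=1024/423 G=1024/423] → run F
t=6: vr[A=2048/423 B=2994176/1057923 C=2048/423 E=2471936/842193 F=1028608/335439 G=1024/423] → run G
t=7: vr[A=2048/423 B=2994176/1057923 C=2048/423 E=2471936/842193 F=1028608/335439 G=776192/141705] → run B
t=8: vr[A=2048/423 B=3427328/1057923 C=2048/423 E=2471936/842193 F=1028608/335439 G=776192/141705] → run E
t=9: vr[A=2048/423 B=3427328/1057923 C=2048/423 E=2905088/842193 F=1028608/335439 G=776192/141705] → run F
t=10: vr[A=2048/423 B=3427328/1057923 C=2048/423 E=2905088/842193 G=776192/141705] → run B
t=11: vr[A=2048/423 C=2048/423 E=2905088/842193 G=776192/141705] → run E
t=12: vr[A=2048/423 C=2048/423 E=3338240/842193 G=776192/141705] → run E
t=13: vr[A=2048/423 C=2048/423 E=3771392/842193 G=776192/141705] → run E
t=14: vr[A=2048/423 C=2048/423 G=776192/141705] → run A
t=15: vr[A=1024/141 C=2048/423 G=776192/141705] → run C
t=16: vr[A=1024/141 C=1024/141 G=776192/141705] → run G
t=17: vr[A=1024/141 C=1024/141 G=1209344/141705] → run A
t=18: vr[A=4096/423 C=1024/141 G=1209344/141705] → run C
t=19: vr[A=4096/423 C=4096/423 G=1209344/141705] → run G
t=20: vr[A=4096/423 C=4096/423 G=1642496/141705] → run A
t=21: vr[C=4096/423 G=1642496/141705] → run C
t=22: vr[G=1642496/141705] → run G
t=23: vr[G=2075648/141705] → run G
t=24: vr[G=501760/28341] → run G
t=25: vr[G=2941952/141705] → run G
t=26: (idle)
t=27: (idle)
t=28: (idle)
t=29: (idle)
t=30: (idle)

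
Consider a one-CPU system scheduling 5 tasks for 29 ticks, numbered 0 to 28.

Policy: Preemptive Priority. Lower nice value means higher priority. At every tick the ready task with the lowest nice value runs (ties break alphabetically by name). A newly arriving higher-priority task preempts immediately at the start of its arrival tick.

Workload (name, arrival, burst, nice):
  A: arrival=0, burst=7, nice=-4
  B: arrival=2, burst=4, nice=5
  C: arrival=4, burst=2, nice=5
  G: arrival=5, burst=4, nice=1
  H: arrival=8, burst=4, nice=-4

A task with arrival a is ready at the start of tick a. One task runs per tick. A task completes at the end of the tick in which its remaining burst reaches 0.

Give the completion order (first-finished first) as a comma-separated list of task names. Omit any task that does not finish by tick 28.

completion order = A, H, G, B, C

t=0: ready={A} → run A
t=1: ready={A} → run A
t=2: ready={A,B} → run A
t=3: ready={A,B} → run A
t=4: ready={A,B,C} → run A
t=5: ready={A,B,C,G} → run A
t=6: ready={A,B,C,G} → run A
t=7: ready={B,C,G} → run G
t=8: ready={B,C,G,H} → run H
t=9: ready={B,C,G,H} → run H
t=10: ready={B,C,G,H} → run H
t=11: ready={B,C,G,H} → run H
t=12: ready={B,C,G} → run G
t=13: ready={B,C,G} → run G
t=14: ready={B,C,G} → run G
t=15: ready={B,C} → run B
t=16: ready={B,C} → run B
t=17: ready={B,C} → run B
t=18: ready={B,C} → run B
t=19: ready={C} → run C
t=20: ready={C} → run C
t=21: (idle)
t=22: (idle)
t=23: (idle)
t=24: (idle)
t=25: (idle)
t=26: (idle)
t=27: (idle)
t=28: (idle)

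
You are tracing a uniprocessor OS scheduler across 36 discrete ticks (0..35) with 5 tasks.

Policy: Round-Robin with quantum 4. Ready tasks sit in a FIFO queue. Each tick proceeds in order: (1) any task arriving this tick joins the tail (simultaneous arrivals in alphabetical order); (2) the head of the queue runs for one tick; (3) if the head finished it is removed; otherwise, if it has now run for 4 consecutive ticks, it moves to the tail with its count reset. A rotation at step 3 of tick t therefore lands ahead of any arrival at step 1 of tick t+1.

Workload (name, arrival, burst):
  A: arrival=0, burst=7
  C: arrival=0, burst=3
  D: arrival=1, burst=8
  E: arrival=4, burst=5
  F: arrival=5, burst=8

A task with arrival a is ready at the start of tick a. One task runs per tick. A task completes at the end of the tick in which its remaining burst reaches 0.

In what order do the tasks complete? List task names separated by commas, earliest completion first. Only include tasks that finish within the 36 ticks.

t=0: queue=[A,C] q_used=0 → run A
t=1: queue=[A,C,D] q_used=1 → run A
t=2: queue=[A,C,D] q_used=2 → run A
t=3: queue=[A,C,D] q_used=3 → run A
t=4: queue=[C,D,A,E] q_used=0 → run C
t=5: queue=[C,D,A,E,F] q_used=1 → run C
t=6: queue=[C,D,A,E,F] q_used=2 → run C
t=7: queue=[D,A,E,F] q_used=0 → run D
t=8: queue=[D,A,E,F] q_used=1 → run D
t=9: queue=[D,A,E,F] q_used=2 → run D
t=10: queue=[D,A,E,F] q_used=3 → run D
t=11: queue=[A,E,F,D] q_used=0 → run A
t=12: queue=[A,E,F,D] q_used=1 → run A
t=13: queue=[A,E,F,D] q_used=2 → run A
t=14: queue=[E,F,D] q_used=0 → run E
t=15: queue=[E,F,D] q_used=1 → run E
t=16: queue=[E,F,D] q_used=2 → run E
t=17: queue=[E,F,D] q_used=3 → run E
t=18: queue=[F,D,E] q_used=0 → run F
t=19: queue=[F,D,E] q_used=1 → run F
t=20: queue=[F,D,E] q_used=2 → run F
t=21: queue=[F,D,E] q_used=3 → run F
t=22: queue=[D,E,F] q_used=0 → run D
t=23: queue=[D,E,F] q_used=1 → run D
t=24: queue=[D,E,F] q_used=2 → run D
t=25: queue=[D,E,F] q_used=3 → run D
t=26: queue=[E,F] q_used=0 → run E
t=27: queue=[F] q_used=0 → run F
t=28: queue=[F] q_used=1 → run F
t=29: queue=[F] q_used=2 → run F
t=30: queue=[F] q_used=3 → run F
t=31: (idle)
t=32: (idle)
t=33: (idle)
t=34: (idle)
t=35: (idle)

completion order = C, A, D, E, F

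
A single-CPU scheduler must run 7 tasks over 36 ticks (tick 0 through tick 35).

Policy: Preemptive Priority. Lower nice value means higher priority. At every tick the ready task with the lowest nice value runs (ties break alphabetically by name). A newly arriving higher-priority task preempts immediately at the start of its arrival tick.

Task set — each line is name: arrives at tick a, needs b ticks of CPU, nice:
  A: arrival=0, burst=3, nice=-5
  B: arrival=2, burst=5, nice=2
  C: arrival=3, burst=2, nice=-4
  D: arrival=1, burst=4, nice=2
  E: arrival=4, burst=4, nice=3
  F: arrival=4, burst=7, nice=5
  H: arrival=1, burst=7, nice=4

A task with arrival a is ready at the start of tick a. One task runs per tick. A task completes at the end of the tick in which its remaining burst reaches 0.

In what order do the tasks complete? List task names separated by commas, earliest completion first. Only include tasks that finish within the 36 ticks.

completion order = A, C, B, D, E, H, F

t=0: ready={A} → run A
t=1: ready={A,D,H} → run A
t=2: ready={A,B,D,H} → run A
t=3: ready={B,C,D,H} → run C
t=4: ready={B,C,D,E,F,H} → run C
t=5: ready={B,D,E,F,H} → run B
t=6: ready={B,D,E,F,H} → run B
t=7: ready={B,D,E,F,H} → run B
t=8: ready={B,D,E,F,H} → run B
t=9: ready={B,D,E,F,H} → run B
t=10: ready={D,E,F,H} → run D
t=11: ready={D,E,F,H} → run D
t=12: ready={D,E,F,H} → run D
t=13: ready={D,E,F,H} → run D
t=14: ready={E,F,H} → run E
t=15: ready={E,F,H} → run E
t=16: ready={E,F,H} → run E
t=17: ready={E,F,H} → run E
t=18: ready={F,H} → run H
t=19: ready={F,H} → run H
t=20: ready={F,H} → run H
t=21: ready={F,H} → run H
t=22: ready={F,H} → run H
t=23: ready={F,H} → run H
t=24: ready={F,H} → run H
t=25: ready={F} → run F
t=26: ready={F} → run F
t=27: ready={F} → run F
t=28: ready={F} → run F
t=29: ready={F} → run F
t=30: ready={F} → run F
t=31: ready={F} → run F
t=32: (idle)
t=33: (idle)
t=34: (idle)
t=35: (idle)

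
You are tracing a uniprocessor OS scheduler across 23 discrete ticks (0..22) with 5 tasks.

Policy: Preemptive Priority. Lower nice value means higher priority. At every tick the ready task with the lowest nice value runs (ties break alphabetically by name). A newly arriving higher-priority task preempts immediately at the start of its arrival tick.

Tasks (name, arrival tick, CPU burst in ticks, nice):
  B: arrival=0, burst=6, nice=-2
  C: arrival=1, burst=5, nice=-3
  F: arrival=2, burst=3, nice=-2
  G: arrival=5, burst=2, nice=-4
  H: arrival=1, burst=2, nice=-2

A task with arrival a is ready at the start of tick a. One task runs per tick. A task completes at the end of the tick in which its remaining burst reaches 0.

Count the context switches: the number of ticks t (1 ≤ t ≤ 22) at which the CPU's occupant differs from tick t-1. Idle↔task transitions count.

t=0: ready={B} → run B
t=1: ready={B,C,H} → run C
t=2: ready={B,C,F,H} → run C
t=3: ready={B,C,F,H} → run C
t=4: ready={B,C,F,H} → run C
t=5: ready={B,C,F,G,H} → run G
t=6: ready={B,C,F,G,H} → run G
t=7: ready={B,C,F,H} → run C
t=8: ready={B,F,H} → run B
t=9: ready={B,F,H} → run B
t=10: ready={B,F,H} → run B
t=11: ready={B,F,H} → run B
t=12: ready={B,F,H} → run B
t=13: ready={F,H} → run F
t=14: ready={F,H} → run F
t=15: ready={F,H} → run F
t=16: ready={H} → run H
t=17: ready={H} → run H
t=18: (idle)
t=19: (idle)
t=20: (idle)
t=21: (idle)
t=22: (idle)

context switches = 7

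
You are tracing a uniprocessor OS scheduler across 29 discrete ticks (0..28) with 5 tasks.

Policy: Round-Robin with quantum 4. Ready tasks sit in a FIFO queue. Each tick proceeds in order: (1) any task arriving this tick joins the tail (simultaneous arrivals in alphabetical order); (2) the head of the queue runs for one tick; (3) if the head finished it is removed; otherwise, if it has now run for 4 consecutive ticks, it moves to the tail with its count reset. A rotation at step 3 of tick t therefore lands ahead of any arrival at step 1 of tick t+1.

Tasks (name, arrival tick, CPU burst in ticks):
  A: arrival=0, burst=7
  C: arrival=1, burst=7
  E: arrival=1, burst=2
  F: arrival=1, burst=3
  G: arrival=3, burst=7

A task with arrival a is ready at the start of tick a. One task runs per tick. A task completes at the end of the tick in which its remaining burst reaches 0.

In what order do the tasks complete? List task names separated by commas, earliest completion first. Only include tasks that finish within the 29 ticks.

t=0: queue=[A] q_used=0 → run A
t=1: queue=[A,C,E,F] q_used=1 → run A
t=2: queue=[A,C,E,F] q_used=2 → run A
t=3: queue=[A,C,E,F,G] q_used=3 → run A
t=4: queue=[C,E,F,G,A] q_used=0 → run C
t=5: queue=[C,E,F,G,A] q_used=1 → run C
t=6: queue=[C,E,F,G,A] q_used=2 → run C
t=7: queue=[C,E,F,G,A] q_used=3 → run C
t=8: queue=[E,F,G,A,C] q_used=0 → run E
t=9: queue=[E,F,G,A,C] q_used=1 → run E
t=10: queue=[F,G,A,C] q_used=0 → run F
t=11: queue=[F,G,A,C] q_used=1 → run F
t=12: queue=[F,G,A,C] q_used=2 → run F
t=13: queue=[G,A,C] q_used=0 → run G
t=14: queue=[G,A,C] q_used=1 → run G
t=15: queue=[G,A,C] q_used=2 → run G
t=16: queue=[G,A,C] q_used=3 → run G
t=17: queue=[A,C,G] q_used=0 → run A
t=18: queue=[A,C,G] q_used=1 → run A
t=19: queue=[A,C,G] q_used=2 → run A
t=20: queue=[C,G] q_used=0 → run C
t=21: queue=[C,G] q_used=1 → run C
t=22: queue=[C,G] q_used=2 → run C
t=23: queue=[G] q_used=0 → run G
t=24: queue=[G] q_used=1 → run G
t=25: queue=[G] q_used=2 → run G
t=26: (idle)
t=27: (idle)
t=28: (idle)

completion order = E, F, A, C, G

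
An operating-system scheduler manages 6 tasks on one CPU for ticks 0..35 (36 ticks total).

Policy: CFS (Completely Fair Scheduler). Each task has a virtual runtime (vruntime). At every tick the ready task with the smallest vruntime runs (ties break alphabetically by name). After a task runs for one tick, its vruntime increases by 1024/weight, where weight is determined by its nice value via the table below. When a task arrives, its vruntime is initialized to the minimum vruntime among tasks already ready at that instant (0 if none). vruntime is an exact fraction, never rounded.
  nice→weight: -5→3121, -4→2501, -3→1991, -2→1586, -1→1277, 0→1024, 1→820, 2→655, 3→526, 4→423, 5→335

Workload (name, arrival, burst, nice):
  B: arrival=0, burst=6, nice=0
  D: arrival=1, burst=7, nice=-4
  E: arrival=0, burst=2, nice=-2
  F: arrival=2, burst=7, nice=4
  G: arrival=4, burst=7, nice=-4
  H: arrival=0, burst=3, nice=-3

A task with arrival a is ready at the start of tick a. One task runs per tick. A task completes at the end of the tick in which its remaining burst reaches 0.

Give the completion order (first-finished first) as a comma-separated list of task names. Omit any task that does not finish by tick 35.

completion order = E, H, D, G, B, F

t=0: vr[B=0 E=0 H=0] → run B
t=1: vr[B=1 D=0 E=0 H=0] → run D
t=2: vr[B=1 D=1024/2501 E=0 F=0 H=0] → run E
t=3: vr[B=1 D=1024/2501 E=512/793 F=0 H=0] → run F
t=4: vr[B=1 D=1024/2501 E=512/793 F=1024/423 G=0 H=0] → run G
t=5: vr[B=1 D=1024/2501 E=512/793 F=1024/423 G=1024/2501 H=0] → run H
t=6: vr[B=1 D=1024/2501 E=512/793 F=1024/423 G=1024/2501 H=1024/1991] → run D
t=7: vr[B=1 D=2048/2501 E=512/793 F=1024/423 G=1024/2501 H=1024/1991] → run G
t=8: vr[B=1 D=2048/2501 E=512/793 F=1024/423 G=2048/2501 H=1024/1991] → run H
t=9: vr[B=1 D=2048/2501 E=512/793 F=1024/423 G=2048/2501 H=2048/1991] → run E
t=10: vr[B=1 D=2048/2501 F=1024/423 G=2048/2501 H=2048/1991] → run D
t=11: vr[B=1 D=3072/2501 F=1024/423 G=2048/2501 H=2048/1991] → run G
t=12: vr[B=1 D=3072/2501 F=1024/423 G=3072/2501 H=2048/1991] → run B
t=13: vr[B=2 D=3072/2501 F=1024/423 G=3072/2501 H=2048/1991] → run H
t=14: vr[B=2 D=3072/2501 F=1024/423 G=3072/2501] → run D
t=15: vr[B=2 D=4096/2501 F=1024/423 G=3072/2501] → run G
t=16: vr[B=2 D=4096/2501 F=1024/423 G=4096/2501] → run D
t=17: vr[B=2 D=5120/2501 F=1024/423 G=4096/2501] → run G
t=18: vr[B=2 D=5120/2501 F=1024/423 G=5120/2501] → run B
t=19: vr[B=3 D=5120/2501 F=1024/423 G=5120/2501] → run D
t=20: vr[B=3 D=6144/2501 F=1024/423 G=5120/2501] → run G
t=21: vr[B=3 D=6144/2501 F=1024/423 G=6144/2501] → run F
t=22: vr[B=3 D=6144/2501 F=2048/423 G=6144/2501] → run D
t=23: vr[B=3 F=2048/423 G=6144/2501] → run G
t=24: vr[B=3 F=2048/423] → run B
t=25: vr[B=4 F=2048/423] → run B
t=26: vr[B=5 F=2048/423] → run F
t=27: vr[B=5 F=1024/141] → run B
t=28: vr[F=1024/141] → run F
t=29: vr[F=4096/423] → run F
t=30: vr[F=5120/423] → run F
t=31: vr[F=2048/141] → run F
t=32: (idle)
t=33: (idle)
t=34: (idle)
t=35: (idle)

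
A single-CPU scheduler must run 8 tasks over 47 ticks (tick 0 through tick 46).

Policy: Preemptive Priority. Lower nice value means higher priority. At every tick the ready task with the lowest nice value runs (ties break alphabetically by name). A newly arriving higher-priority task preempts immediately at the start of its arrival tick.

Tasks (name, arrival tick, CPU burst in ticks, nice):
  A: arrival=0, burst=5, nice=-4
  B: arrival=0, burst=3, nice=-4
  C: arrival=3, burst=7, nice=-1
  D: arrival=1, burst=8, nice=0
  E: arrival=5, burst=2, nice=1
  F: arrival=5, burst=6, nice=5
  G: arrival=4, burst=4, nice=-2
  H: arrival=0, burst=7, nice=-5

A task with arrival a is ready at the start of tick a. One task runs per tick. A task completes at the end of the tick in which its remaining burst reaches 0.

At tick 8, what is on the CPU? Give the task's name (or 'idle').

t=0: ready={A,B,H} → run H
t=1: ready={A,B,D,H} → run H
t=2: ready={A,B,D,H} → run H
t=3: ready={A,B,C,D,H} → run H
t=4: ready={A,B,C,D,G,H} → run H
t=5: ready={A,B,C,D,E,F,G,H} → run H
t=6: ready={A,B,C,D,E,F,G,H} → run H
t=7: ready={A,B,C,D,E,F,G} → run A
t=8: ready={A,B,C,D,E,F,G} → run A
t=9: ready={A,B,C,D,E,F,G} → run A
t=10: ready={A,B,C,D,E,F,G} → run A
t=11: ready={A,B,C,D,E,F,G} → run A
t=12: ready={B,C,D,E,F,G} → run B
t=13: ready={B,C,D,E,F,G} → run B
t=14: ready={B,C,D,E,F,G} → run B
t=15: ready={C,D,E,F,G} → run G
t=16: ready={C,D,E,F,G} → run G
t=17: ready={C,D,E,F,G} → run G
t=18: ready={C,D,E,F,G} → run G
t=19: ready={C,D,E,F} → run C
t=20: ready={C,D,E,F} → run C
t=21: ready={C,D,E,F} → run C
t=22: ready={C,D,E,F} → run C
t=23: ready={C,D,E,F} → run C
t=24: ready={C,D,E,F} → run C
t=25: ready={C,D,E,F} → run C
t=26: ready={D,E,F} → run D
t=27: ready={D,E,F} → run D
t=28: ready={D,E,F} → run D
t=29: ready={D,E,F} → run D
t=30: ready={D,E,F} → run D
t=31: ready={D,E,F} → run D
t=32: ready={D,E,F} → run D
t=33: ready={D,E,F} → run D
t=34: ready={E,F} → run E
t=35: ready={E,F} → run E
t=36: ready={F} → run F
t=37: ready={F} → run F
t=38: ready={F} → run F
t=39: ready={F} → run F
t=40: ready={F} → run F
t=41: ready={F} → run F
t=42: (idle)
t=43: (idle)
t=44: (idle)
t=45: (idle)
t=46: (idle)

running at tick 8 = A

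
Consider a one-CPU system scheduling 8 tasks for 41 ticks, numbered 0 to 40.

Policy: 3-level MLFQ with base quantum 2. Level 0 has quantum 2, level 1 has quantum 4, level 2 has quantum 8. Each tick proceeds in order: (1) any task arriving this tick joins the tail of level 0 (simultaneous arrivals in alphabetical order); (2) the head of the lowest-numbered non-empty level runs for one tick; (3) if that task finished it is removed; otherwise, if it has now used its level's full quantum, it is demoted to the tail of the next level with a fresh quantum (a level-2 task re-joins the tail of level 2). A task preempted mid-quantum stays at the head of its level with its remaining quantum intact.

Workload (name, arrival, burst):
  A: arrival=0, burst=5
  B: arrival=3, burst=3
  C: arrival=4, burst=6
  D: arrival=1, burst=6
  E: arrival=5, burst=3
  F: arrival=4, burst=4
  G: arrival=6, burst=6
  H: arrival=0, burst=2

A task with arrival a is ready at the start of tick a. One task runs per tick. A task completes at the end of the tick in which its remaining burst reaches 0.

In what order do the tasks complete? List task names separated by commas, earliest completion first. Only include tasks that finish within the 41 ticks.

t=0: L0/L1/L2 = AH/-/- → run A
t=1: L0/L1/L2 = AHD/-/- → run A
t=2: L0/L1/L2 = HD/A/- → run H
t=3: L0/L1/L2 = HDB/A/- → run H
t=4: L0/L1/L2 = DBCF/A/- → run D
t=5: L0/L1/L2 = DBCFE/A/- → run D
t=6: L0/L1/L2 = BCFEG/AD/- → run B
t=7: L0/L1/L2 = BCFEG/AD/- → run B
t=8: L0/L1/L2 = CFEG/ADB/- → run C
t=9: L0/L1/L2 = CFEG/ADB/- → run C
t=10: L0/L1/L2 = FEG/ADBC/- → run F
t=11: L0/L1/L2 = FEG/ADBC/- → run F
t=12: L0/L1/L2 = EG/ADBCF/- → run E
t=13: L0/L1/L2 = EG/ADBCF/- → run E
t=14: L0/L1/L2 = G/ADBCFE/- → run G
t=15: L0/L1/L2 = G/ADBCFE/- → run G
t=16: L0/L1/L2 = -/ADBCFEG/- → run A
t=17: L0/L1/L2 = -/ADBCFEG/- → run A
t=18: L0/L1/L2 = -/ADBCFEG/- → run A
t=19: L0/L1/L2 = -/DBCFEG/- → run D
t=20: L0/L1/L2 = -/DBCFEG/- → run D
t=21: L0/L1/L2 = -/DBCFEG/- → run D
t=22: L0/L1/L2 = -/DBCFEG/- → run D
t=23: L0/L1/L2 = -/BCFEG/- → run B
t=24: L0/L1/L2 = -/CFEG/- → run C
t=25: L0/L1/L2 = -/CFEG/- → run C
t=26: L0/L1/L2 = -/CFEG/- → run C
t=27: L0/L1/L2 = -/CFEG/- → run C
t=28: L0/L1/L2 = -/FEG/- → run F
t=29: L0/L1/L2 = -/FEG/- → run F
t=30: L0/L1/L2 = -/EG/- → run E
t=31: L0/L1/L2 = -/G/- → run G
t=32: L0/L1/L2 = -/G/- → run G
t=33: L0/L1/L2 = -/G/- → run G
t=34: L0/L1/L2 = -/G/- → run G
t=35: (idle)
t=36: (idle)
t=37: (idle)
t=38: (idle)
t=39: (idle)
t=40: (idle)

completion order = H, A, D, B, C, F, E, G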